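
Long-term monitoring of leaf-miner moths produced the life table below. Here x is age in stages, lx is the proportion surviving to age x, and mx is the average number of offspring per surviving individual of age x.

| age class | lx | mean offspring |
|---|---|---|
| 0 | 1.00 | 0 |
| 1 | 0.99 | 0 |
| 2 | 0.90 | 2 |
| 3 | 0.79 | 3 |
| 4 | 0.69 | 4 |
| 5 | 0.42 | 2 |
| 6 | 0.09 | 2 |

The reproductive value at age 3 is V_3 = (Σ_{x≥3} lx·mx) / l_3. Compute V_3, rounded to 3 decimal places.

lx·mx for x ≥ 3: 2.37, 2.76, 0.84, 0.18 → sum = 6.15
V_3 = 6.15 / l_3 = 6.15 / 0.79 = 7.78481… → 7.785

7.785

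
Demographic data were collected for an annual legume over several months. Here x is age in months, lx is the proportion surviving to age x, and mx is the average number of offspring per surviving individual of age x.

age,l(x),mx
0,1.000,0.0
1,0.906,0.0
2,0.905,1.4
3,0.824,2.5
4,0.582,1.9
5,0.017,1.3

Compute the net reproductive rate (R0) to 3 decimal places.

4.455

lx·mx by age: 0, 0, 1.267, 2.06, 1.1058, 0.0221
R0 = Σ lx·mx = 4.4549 → 4.455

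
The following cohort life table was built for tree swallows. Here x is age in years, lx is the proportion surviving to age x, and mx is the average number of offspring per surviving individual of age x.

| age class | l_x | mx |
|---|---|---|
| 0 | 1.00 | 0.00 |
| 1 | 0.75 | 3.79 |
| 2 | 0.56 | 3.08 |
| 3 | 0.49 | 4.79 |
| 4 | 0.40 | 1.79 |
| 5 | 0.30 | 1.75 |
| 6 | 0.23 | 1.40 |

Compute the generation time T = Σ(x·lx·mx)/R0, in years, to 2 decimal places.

2.45

lx·mx: 0, 2.8425, 1.7248, 2.3471, 0.716, 0.525, 0.322 → R0 = 8.4774
x·lx·mx: 0, 2.8425, 3.4496, 7.0413, 2.864, 2.625, 1.932 → Σ = 20.7544
T = 20.7544 / 8.4774 = 2.448203… → 2.45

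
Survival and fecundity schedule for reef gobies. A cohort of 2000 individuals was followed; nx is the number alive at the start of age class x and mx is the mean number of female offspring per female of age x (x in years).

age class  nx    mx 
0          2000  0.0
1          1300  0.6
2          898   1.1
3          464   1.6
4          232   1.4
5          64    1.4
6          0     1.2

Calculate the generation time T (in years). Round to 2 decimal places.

lx = nx/n0 = nx/2000: 1, 0.65, 0.449, 0.232, 0.116, 0.032, 0
lx·mx: 0, 0.39, 0.4939, 0.3712, 0.1624, 0.0448, 0 → R0 = 1.4623
x·lx·mx: 0, 0.39, 0.9878, 1.1136, 0.6496, 0.224, 0 → Σ = 3.365
T = 3.365 / 1.4623 = 2.301169… → 2.30

2.30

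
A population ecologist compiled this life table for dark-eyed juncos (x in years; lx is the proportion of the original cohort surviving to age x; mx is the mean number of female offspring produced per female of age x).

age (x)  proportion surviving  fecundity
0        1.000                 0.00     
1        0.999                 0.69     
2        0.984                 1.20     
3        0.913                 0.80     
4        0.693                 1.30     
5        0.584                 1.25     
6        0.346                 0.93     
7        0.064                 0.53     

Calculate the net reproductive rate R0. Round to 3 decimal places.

lx·mx by age: 0, 0.68931, 1.1808, 0.7304, 0.9009, 0.73, 0.32178, 0.03392
R0 = Σ lx·mx = 4.58711 → 4.587

4.587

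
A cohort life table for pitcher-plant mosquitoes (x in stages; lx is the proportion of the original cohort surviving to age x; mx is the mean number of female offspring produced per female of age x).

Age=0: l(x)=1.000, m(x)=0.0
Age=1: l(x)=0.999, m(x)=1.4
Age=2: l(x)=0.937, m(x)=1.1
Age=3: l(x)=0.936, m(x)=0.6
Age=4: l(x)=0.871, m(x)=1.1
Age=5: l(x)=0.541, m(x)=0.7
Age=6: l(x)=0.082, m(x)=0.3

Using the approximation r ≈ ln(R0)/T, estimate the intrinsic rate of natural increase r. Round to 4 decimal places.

R0 = Σ lx·mx = 0 + 1.3986 + 1.0307 + 0.5616 + 0.9581 + 0.3787 + 0.0246 = 4.3523
Σ x·lx·mx = 11.0183; T = 11.0183/4.3523 = 2.5316…
r ≈ ln(R0)/T = ln(4.3523)/2.5316… = 0.580938… → 0.5809

0.5809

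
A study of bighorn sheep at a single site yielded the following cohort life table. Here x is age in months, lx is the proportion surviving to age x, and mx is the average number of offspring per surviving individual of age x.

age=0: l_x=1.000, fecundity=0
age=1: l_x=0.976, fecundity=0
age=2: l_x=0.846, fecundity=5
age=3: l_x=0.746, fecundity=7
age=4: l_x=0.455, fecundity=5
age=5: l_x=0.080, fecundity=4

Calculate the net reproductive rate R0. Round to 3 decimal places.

12.047

lx·mx by age: 0, 0, 4.23, 5.222, 2.275, 0.32
R0 = Σ lx·mx = 12.047 → 12.047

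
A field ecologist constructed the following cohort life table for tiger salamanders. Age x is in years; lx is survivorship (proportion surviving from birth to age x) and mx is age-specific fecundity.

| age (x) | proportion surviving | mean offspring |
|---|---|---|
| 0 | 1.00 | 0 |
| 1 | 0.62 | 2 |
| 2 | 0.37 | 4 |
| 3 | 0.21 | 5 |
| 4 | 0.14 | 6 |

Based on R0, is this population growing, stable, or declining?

R0 = Σ lx·mx = 0 + 1.24 + 1.48 + 1.05 + 0.84 = 4.61
R0 > 1, so the population is growing.

growing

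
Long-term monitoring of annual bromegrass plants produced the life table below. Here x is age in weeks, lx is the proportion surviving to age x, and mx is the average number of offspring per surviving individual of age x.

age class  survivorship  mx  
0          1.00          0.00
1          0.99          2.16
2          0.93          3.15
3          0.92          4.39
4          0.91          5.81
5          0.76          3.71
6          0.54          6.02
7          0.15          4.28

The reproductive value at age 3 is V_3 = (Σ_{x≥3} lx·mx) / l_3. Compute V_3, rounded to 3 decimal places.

17.433

lx·mx for x ≥ 3: 4.0388, 5.2871, 2.8196, 3.2508, 0.642 → sum = 16.0383
V_3 = 16.0383 / l_3 = 16.0383 / 0.92 = 17.432935… → 17.433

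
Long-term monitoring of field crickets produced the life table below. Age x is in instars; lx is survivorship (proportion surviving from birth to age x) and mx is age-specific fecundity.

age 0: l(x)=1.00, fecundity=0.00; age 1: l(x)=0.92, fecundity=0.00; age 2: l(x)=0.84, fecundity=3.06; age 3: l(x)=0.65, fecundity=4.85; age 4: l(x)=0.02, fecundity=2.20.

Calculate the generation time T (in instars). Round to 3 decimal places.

lx·mx: 0, 0, 2.5704, 3.1525, 0.044 → R0 = 5.7669
x·lx·mx: 0, 0, 5.1408, 9.4575, 0.176 → Σ = 14.7743
T = 14.7743 / 5.7669 = 2.561914… → 2.562

2.562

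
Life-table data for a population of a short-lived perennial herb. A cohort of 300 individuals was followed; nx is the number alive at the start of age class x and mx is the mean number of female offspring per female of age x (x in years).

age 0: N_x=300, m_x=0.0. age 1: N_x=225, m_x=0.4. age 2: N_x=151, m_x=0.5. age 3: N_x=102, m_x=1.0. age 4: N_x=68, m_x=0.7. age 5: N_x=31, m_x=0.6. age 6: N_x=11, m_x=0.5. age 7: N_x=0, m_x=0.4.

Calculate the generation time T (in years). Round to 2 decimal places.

lx = nx/n0 = nx/300: 1, 0.75, 0.50333…, 0.34, 0.22667…, 0.10333…, 0.03667…, 0
lx·mx: 0, 0.3, 0.251667…, 0.34, 0.158667…, 0.062…, 0.018333…, 0 → R0 = 1.130667…
x·lx·mx: 0, 0.3, 0.503333…, 1.02, 0.634667…, 0.31…, 0.11…, 0 → Σ = 2.878…
T = 2.878… / 1.130667… = 2.545401… → 2.55

2.55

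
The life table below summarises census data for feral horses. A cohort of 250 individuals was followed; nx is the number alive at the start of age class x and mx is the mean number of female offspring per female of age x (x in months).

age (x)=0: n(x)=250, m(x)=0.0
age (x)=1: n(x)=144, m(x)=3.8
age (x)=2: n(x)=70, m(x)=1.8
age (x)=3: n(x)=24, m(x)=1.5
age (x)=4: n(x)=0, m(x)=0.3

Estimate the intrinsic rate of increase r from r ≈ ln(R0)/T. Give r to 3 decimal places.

lx = nx/n0 = nx/250: 1, 0.576, 0.28, 0.096, 0
R0 = Σ lx·mx = 0 + 2.1888 + 0.504 + 0.144 + 0 = 2.8368
Σ x·lx·mx = 3.6288; T = 3.6288/2.8368 = 1.27919…
r ≈ ln(R0)/T = ln(2.8368)/1.27919… = 0.81511… → 0.815

0.815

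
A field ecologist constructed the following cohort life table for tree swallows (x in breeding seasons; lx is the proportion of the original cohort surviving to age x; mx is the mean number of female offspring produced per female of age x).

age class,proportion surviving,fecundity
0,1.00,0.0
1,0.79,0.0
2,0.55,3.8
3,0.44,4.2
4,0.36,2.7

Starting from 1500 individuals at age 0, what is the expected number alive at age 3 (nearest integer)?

Expected survivors = N0 · l_3 = 1500 × 0.44 = 660 → 660

660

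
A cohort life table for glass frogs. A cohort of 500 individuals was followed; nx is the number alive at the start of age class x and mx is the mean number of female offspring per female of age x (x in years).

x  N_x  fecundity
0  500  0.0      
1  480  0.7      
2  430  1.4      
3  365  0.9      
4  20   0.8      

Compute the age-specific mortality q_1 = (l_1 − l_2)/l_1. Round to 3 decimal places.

lx = nx/n0 = nx/500: 1, 0.96, 0.86, 0.73, 0.04
q_1 = (l_1 − l_2) / l_1 = (0.96 − 0.86) / 0.96
     = 0.1 / 0.96 = 0.104167… → 0.104

0.104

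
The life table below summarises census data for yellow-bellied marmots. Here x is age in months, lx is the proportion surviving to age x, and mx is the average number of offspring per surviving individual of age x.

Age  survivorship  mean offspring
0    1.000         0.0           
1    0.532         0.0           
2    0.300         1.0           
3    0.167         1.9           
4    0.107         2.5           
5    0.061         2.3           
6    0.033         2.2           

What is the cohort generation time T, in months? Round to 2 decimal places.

3.42

lx·mx: 0, 0, 0.3, 0.3173, 0.2675, 0.1403, 0.0726 → R0 = 1.0977
x·lx·mx: 0, 0, 0.6, 0.9519, 1.07, 0.7015, 0.4356 → Σ = 3.759
T = 3.759 / 1.0977 = 3.424433… → 3.42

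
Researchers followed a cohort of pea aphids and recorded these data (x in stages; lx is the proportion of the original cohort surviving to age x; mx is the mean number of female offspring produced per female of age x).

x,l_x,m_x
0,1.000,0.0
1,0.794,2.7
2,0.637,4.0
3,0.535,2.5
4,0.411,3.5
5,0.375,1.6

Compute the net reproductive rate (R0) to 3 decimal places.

lx·mx by age: 0, 2.1438, 2.548, 1.3375, 1.4385, 0.6
R0 = Σ lx·mx = 8.0678 → 8.068

8.068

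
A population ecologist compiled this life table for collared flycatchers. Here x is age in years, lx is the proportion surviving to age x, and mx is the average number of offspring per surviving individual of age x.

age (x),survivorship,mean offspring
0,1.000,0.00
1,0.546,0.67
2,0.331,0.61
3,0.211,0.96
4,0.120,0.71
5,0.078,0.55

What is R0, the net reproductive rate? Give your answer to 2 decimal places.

lx·mx by age: 0, 0.36582, 0.20191, 0.20256, 0.0852, 0.0429
R0 = Σ lx·mx = 0.89839 → 0.90

0.90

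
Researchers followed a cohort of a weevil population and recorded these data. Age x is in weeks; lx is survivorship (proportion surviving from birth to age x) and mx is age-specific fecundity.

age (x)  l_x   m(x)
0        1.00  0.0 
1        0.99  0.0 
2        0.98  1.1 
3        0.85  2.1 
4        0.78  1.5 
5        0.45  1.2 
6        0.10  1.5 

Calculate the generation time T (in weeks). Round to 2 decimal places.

3.34

lx·mx: 0, 0, 1.078, 1.785, 1.17, 0.54, 0.15 → R0 = 4.723
x·lx·mx: 0, 0, 2.156, 5.355, 4.68, 2.7, 0.9 → Σ = 15.791
T = 15.791 / 4.723 = 3.343426… → 3.34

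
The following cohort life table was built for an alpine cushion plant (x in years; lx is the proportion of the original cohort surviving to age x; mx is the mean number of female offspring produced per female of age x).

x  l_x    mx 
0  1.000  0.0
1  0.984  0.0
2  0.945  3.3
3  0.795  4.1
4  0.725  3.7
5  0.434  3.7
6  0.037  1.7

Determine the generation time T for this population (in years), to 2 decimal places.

lx·mx: 0, 0, 3.1185, 3.2595, 2.6825, 1.6058, 0.0629 → R0 = 10.7292
x·lx·mx: 0, 0, 6.237, 9.7785, 10.73, 8.029, 0.3774 → Σ = 35.1519
T = 35.1519 / 10.7292 = 3.276283… → 3.28

3.28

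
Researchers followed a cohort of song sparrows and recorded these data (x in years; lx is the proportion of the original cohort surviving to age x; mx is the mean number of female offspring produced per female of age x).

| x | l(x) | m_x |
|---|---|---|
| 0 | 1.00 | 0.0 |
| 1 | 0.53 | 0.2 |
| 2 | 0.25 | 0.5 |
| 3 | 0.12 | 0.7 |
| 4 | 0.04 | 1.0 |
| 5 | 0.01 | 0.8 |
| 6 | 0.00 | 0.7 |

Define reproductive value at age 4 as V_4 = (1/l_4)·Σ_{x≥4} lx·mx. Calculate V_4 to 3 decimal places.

lx·mx for x ≥ 4: 0.04, 0.008, 0 → sum = 0.048
V_4 = 0.048 / l_4 = 0.048 / 0.04 = 1.2 → 1.200

1.200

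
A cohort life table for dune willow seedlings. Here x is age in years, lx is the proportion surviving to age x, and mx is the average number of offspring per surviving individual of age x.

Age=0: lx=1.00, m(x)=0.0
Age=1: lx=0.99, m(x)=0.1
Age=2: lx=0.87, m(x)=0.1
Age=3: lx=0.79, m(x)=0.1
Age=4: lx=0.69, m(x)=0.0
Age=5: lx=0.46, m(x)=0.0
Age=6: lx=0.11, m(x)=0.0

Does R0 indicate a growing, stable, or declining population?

R0 = Σ lx·mx = 0 + 0.099 + 0.087 + 0.079 + 0 + 0 + 0 = 0.265
R0 < 1, so the population is declining.

declining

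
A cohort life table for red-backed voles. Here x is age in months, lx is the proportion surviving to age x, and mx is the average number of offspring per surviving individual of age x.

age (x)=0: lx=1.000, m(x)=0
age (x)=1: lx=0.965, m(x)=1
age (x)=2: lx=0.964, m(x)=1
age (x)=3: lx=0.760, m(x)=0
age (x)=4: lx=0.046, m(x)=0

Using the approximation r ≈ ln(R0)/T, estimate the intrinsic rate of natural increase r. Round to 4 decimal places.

0.4381

R0 = Σ lx·mx = 0 + 0.965 + 0.964 + 0 + 0 = 1.929
Σ x·lx·mx = 2.893; T = 2.893/1.929 = 1.49974…
r ≈ ln(R0)/T = ln(1.929)/1.49974… = 0.438077… → 0.4381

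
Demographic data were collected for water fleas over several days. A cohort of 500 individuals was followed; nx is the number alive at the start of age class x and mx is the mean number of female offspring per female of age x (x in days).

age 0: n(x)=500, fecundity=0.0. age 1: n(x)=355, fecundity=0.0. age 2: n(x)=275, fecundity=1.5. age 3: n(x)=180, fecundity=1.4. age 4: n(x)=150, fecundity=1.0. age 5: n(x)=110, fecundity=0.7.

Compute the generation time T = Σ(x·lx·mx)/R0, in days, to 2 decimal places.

2.88

lx = nx/n0 = nx/500: 1, 0.71, 0.55, 0.36, 0.3, 0.22
lx·mx: 0, 0, 0.825, 0.504, 0.3, 0.154 → R0 = 1.783
x·lx·mx: 0, 0, 1.65, 1.512, 1.2, 0.77 → Σ = 5.132
T = 5.132 / 1.783 = 2.878295… → 2.88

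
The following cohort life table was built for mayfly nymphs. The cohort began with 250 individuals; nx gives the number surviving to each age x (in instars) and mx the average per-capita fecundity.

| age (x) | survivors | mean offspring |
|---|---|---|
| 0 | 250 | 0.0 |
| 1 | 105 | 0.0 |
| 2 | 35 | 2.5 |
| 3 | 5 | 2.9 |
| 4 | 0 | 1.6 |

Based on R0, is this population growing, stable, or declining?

lx = nx/n0 = nx/250: 1, 0.42, 0.14, 0.02, 0
R0 = Σ lx·mx = 0 + 0 + 0.35 + 0.058 + 0 = 0.408
R0 < 1, so the population is declining.

declining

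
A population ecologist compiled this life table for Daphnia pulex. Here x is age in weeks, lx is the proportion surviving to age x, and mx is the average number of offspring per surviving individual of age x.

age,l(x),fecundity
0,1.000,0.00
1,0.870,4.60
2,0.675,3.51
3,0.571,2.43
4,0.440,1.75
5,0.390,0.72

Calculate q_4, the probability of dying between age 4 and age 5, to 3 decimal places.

q_4 = (l_4 − l_5) / l_4 = (0.44 − 0.39) / 0.44
     = 0.05 / 0.44 = 0.113636… → 0.114

0.114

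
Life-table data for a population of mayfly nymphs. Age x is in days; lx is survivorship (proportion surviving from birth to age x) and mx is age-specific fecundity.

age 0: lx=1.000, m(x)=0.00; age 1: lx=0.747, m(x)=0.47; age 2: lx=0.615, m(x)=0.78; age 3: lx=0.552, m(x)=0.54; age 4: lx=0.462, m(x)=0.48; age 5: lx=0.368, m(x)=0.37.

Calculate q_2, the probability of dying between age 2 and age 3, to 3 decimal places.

q_2 = (l_2 − l_3) / l_2 = (0.615 − 0.552) / 0.615
     = 0.063 / 0.615 = 0.102439… → 0.102

0.102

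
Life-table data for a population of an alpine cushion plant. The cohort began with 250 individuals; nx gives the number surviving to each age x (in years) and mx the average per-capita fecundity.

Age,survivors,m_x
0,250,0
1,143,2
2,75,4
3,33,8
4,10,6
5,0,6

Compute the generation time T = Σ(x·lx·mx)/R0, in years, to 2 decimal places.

2.11

lx = nx/n0 = nx/250: 1, 0.572, 0.3, 0.132, 0.04, 0
lx·mx: 0, 1.144, 1.2, 1.056, 0.24, 0 → R0 = 3.64
x·lx·mx: 0, 1.144, 2.4, 3.168, 0.96, 0 → Σ = 7.672
T = 7.672 / 3.64 = 2.107692… → 2.11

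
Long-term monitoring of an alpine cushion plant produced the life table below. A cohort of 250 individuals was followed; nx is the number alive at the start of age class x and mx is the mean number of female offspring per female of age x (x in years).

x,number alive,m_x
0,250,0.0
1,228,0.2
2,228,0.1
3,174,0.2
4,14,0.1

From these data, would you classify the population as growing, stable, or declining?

lx = nx/n0 = nx/250: 1, 0.912, 0.912, 0.696, 0.056
R0 = Σ lx·mx = 0 + 0.1824 + 0.0912 + 0.1392 + 0.0056 = 0.4184
R0 < 1, so the population is declining.

declining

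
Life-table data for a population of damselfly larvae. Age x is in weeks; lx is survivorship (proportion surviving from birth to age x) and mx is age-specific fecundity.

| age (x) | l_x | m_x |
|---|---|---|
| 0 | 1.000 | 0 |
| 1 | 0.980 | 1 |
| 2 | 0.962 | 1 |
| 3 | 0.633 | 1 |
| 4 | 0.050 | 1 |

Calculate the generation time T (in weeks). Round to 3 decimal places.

1.906

lx·mx: 0, 0.98, 0.962, 0.633, 0.05 → R0 = 2.625
x·lx·mx: 0, 0.98, 1.924, 1.899, 0.2 → Σ = 5.003
T = 5.003 / 2.625 = 1.905905… → 1.906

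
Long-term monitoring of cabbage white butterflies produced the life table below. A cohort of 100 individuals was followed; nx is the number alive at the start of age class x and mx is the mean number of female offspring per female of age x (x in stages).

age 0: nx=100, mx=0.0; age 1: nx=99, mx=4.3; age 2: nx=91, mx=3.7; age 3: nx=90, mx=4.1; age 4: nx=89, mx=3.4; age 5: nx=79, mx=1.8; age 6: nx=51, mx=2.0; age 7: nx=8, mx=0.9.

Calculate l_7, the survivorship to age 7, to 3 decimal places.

l_7 = n_7/n_0 = 8/100 = 0.08 → 0.080

0.080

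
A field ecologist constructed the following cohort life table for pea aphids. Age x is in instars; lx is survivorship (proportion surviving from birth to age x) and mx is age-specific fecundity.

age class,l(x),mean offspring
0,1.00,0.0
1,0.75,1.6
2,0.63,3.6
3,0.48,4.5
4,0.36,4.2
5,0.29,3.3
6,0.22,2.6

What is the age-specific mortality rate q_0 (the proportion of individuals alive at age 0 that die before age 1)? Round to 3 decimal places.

0.250

q_0 = (l_0 − l_1) / l_0 = (1 − 0.75) / 1
     = 0.25 / 1 = 0.25 → 0.250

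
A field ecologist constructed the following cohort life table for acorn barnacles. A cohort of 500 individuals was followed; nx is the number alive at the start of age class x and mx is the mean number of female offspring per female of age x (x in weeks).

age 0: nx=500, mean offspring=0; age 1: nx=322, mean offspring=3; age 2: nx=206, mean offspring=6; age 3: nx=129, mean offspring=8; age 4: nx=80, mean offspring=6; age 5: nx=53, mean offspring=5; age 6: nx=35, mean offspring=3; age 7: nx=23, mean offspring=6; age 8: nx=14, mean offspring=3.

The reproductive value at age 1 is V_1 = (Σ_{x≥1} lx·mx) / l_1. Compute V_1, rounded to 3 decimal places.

lx = nx/n0 = nx/500: 1, 0.644, 0.412, 0.258, 0.16, 0.106, 0.07, 0.046, 0.028
lx·mx for x ≥ 1: 1.932, 2.472, 2.064, 0.96, 0.53, 0.21, 0.276, 0.084 → sum = 8.528
V_1 = 8.528 / l_1 = 8.528 / 0.644 = 13.242236… → 13.242

13.242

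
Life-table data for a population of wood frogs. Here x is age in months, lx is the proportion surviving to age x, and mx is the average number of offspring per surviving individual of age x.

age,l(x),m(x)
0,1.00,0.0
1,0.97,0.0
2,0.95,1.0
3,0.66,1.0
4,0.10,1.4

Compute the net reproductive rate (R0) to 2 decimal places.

1.75

lx·mx by age: 0, 0, 0.95, 0.66, 0.14
R0 = Σ lx·mx = 1.75 → 1.75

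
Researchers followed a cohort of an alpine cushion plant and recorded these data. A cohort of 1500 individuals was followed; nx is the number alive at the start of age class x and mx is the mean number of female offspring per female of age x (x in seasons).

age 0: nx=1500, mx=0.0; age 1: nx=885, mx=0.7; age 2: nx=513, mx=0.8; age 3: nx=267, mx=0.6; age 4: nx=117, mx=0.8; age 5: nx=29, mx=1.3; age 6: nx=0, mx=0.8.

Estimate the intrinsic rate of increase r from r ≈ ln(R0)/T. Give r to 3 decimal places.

lx = nx/n0 = nx/1500: 1, 0.59, 0.342, 0.178, 0.078, 0.01933…, 0
R0 = Σ lx·mx = 0 + 0.413 + 0.2736 + 0.1068 + 0.0624 + 0.02513… + 0 = 0.880933…
Σ x·lx·mx = 1.655867…; T = 1.655867…/0.880933… = 1.87967…
r ≈ ln(R0)/T = ln(0.880933…)/1.87967… = -0.06744… → -0.067

-0.067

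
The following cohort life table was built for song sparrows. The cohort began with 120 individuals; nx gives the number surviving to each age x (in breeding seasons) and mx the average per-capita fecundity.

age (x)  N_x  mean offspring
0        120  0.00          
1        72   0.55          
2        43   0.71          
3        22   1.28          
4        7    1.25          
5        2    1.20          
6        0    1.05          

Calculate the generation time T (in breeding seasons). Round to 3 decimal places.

2.121

lx = nx/n0 = nx/120: 1, 0.6, 0.35833…, 0.18333…, 0.05833…, 0.01667…, 0
lx·mx: 0, 0.33, 0.254417…, 0.234667…, 0.072917…, 0.02…, 0 → R0 = 0.912…
x·lx·mx: 0, 0.33, 0.508833…, 0.704…, 0.291667…, 0.1…, 0 → Σ = 1.9345…
T = 1.9345… / 0.912… = 2.121162… → 2.121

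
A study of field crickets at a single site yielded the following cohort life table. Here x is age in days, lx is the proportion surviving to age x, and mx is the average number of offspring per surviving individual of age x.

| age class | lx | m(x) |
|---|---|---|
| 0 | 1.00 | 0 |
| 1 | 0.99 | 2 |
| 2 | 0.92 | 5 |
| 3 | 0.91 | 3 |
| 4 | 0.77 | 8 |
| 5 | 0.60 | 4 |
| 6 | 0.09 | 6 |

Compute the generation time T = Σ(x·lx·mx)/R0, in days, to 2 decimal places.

3.22

lx·mx: 0, 1.98, 4.6, 2.73, 6.16, 2.4, 0.54 → R0 = 18.41
x·lx·mx: 0, 1.98, 9.2, 8.19, 24.64, 12, 3.24 → Σ = 59.25
T = 59.25 / 18.41 = 3.21836… → 3.22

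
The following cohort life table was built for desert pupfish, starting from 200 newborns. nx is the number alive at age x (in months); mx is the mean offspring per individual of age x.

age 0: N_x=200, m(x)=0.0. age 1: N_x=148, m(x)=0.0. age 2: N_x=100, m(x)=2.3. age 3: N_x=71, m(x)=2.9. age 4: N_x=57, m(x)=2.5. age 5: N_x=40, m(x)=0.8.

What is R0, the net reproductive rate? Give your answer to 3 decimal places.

3.052

lx = nx/n0 = nx/200: 1, 0.74, 0.5, 0.355, 0.285, 0.2
lx·mx by age: 0, 0, 1.15, 1.0295, 0.7125, 0.16
R0 = Σ lx·mx = 3.052 → 3.052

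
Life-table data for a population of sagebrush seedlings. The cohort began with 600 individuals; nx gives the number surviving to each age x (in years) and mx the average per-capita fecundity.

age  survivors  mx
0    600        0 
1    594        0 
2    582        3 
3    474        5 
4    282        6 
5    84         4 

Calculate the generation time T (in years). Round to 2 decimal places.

3.10

lx = nx/n0 = nx/600: 1, 0.99, 0.97, 0.79, 0.47, 0.14
lx·mx: 0, 0, 2.91, 3.95, 2.82, 0.56 → R0 = 10.24
x·lx·mx: 0, 0, 5.82, 11.85, 11.28, 2.8 → Σ = 31.75
T = 31.75 / 10.24 = 3.100586… → 3.10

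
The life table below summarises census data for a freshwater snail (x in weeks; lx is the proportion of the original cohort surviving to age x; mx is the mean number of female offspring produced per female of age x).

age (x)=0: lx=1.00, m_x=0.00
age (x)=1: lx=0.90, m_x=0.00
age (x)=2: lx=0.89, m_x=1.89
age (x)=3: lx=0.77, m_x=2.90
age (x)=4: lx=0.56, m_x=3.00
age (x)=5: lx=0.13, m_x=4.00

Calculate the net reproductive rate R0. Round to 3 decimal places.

lx·mx by age: 0, 0, 1.6821, 2.233, 1.68, 0.52
R0 = Σ lx·mx = 6.1151 → 6.115

6.115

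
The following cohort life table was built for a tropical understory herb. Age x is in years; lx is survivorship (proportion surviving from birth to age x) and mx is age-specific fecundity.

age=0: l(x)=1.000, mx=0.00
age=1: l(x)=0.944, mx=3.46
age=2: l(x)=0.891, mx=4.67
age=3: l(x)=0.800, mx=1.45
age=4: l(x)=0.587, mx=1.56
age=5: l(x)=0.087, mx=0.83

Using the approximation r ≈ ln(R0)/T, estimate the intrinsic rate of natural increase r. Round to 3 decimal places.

1.133

R0 = Σ lx·mx = 0 + 3.26624 + 4.16097 + 1.16 + 0.91572 + 0.07221 = 9.57514
Σ x·lx·mx = 19.09211; T = 19.09211/9.57514 = 1.99392…
r ≈ ln(R0)/T = ln(9.57514)/1.99392… = 1.13303… → 1.133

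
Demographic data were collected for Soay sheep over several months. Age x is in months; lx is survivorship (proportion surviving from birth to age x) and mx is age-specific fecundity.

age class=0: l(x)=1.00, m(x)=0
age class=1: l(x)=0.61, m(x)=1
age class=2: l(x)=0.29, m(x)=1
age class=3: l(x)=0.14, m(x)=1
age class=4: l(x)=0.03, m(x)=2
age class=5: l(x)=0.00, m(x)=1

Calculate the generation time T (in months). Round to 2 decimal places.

lx·mx: 0, 0.61, 0.29, 0.14, 0.06, 0 → R0 = 1.1
x·lx·mx: 0, 0.61, 0.58, 0.42, 0.24, 0 → Σ = 1.85
T = 1.85 / 1.1 = 1.681818… → 1.68

1.68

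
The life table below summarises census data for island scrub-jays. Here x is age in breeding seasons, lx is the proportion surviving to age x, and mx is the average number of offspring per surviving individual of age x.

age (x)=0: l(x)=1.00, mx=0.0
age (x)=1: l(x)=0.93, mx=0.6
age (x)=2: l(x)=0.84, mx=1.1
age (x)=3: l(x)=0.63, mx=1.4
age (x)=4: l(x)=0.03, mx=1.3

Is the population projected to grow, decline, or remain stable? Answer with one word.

R0 = Σ lx·mx = 0 + 0.558 + 0.924 + 0.882 + 0.039 = 2.403
R0 > 1, so the population is growing.

growing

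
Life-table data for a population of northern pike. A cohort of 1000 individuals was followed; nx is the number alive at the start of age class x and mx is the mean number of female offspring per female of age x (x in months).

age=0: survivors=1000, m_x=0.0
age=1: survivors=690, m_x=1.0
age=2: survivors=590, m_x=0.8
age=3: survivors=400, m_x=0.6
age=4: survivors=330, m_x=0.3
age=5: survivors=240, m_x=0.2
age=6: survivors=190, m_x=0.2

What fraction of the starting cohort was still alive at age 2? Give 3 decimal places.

0.590

l_2 = n_2/n_0 = 590/1000 = 0.59 → 0.590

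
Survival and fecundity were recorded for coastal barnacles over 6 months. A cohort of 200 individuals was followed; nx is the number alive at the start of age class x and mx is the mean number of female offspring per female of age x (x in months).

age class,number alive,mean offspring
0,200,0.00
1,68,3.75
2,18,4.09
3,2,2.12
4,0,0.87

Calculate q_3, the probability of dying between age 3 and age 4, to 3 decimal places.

lx = nx/n0 = nx/200: 1, 0.34, 0.09, 0.01, 0
q_3 = (l_3 − l_4) / l_3 = (0.01 − 0) / 0.01
     = 0.01 / 0.01 = 1 → 1.000

1.000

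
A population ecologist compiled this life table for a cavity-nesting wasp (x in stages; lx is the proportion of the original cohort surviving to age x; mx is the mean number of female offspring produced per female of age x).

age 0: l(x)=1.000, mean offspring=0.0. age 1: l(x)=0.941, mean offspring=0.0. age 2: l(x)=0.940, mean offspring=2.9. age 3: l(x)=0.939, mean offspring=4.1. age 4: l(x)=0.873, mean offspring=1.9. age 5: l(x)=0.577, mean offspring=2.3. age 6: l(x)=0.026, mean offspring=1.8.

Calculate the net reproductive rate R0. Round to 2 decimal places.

9.61

lx·mx by age: 0, 0, 2.726, 3.8499, 1.6587, 1.3271, 0.0468
R0 = Σ lx·mx = 9.6085 → 9.61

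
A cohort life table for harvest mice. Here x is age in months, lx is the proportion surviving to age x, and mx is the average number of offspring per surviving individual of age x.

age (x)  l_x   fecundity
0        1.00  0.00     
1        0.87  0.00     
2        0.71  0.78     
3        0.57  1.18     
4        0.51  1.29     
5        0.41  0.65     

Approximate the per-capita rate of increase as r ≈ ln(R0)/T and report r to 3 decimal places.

R0 = Σ lx·mx = 0 + 0 + 0.5538 + 0.6726 + 0.6579 + 0.2665 = 2.1508
Σ x·lx·mx = 7.0895; T = 7.0895/2.1508 = 3.29622…
r ≈ ln(R0)/T = ln(2.1508)/3.29622… = 0.23234… → 0.232

0.232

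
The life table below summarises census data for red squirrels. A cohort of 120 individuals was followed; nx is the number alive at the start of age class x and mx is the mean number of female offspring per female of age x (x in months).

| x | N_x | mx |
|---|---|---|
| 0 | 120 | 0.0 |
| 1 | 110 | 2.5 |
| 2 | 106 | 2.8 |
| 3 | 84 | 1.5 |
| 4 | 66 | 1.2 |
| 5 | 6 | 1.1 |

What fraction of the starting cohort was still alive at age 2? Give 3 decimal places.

l_2 = n_2/n_0 = 106/120 = 0.883333… → 0.883

0.883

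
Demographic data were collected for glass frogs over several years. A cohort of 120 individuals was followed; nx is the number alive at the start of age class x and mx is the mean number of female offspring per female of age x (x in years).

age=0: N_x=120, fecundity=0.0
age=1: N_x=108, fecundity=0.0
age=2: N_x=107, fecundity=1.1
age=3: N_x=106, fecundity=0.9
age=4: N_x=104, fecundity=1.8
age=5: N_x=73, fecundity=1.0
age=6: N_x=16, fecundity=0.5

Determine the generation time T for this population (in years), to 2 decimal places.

3.50

lx = nx/n0 = nx/120: 1, 0.9, 0.89167…, 0.88333…, 0.86667…, 0.60833…, 0.13333…
lx·mx: 0, 0, 0.980833…, 0.795…, 1.56…, 0.608333…, 0.066667… → R0 = 4.010833…
x·lx·mx: 0, 0, 1.961667…, 2.385…, 6.24…, 3.041667…, 0.4… → Σ = 14.028333…
T = 14.028333… / 4.010833… = 3.497611… → 3.50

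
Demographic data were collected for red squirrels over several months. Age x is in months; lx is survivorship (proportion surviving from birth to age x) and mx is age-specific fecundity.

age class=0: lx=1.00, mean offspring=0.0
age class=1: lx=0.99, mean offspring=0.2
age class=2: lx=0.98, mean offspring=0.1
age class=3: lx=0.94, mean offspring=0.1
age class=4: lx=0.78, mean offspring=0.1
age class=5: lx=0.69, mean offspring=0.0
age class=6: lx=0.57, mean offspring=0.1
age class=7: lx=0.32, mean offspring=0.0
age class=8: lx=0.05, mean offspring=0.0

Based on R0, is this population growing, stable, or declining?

R0 = Σ lx·mx = 0 + 0.198 + 0.098 + 0.094 + 0.078 + 0 + 0.057 + 0 + 0 = 0.525
R0 < 1, so the population is declining.

declining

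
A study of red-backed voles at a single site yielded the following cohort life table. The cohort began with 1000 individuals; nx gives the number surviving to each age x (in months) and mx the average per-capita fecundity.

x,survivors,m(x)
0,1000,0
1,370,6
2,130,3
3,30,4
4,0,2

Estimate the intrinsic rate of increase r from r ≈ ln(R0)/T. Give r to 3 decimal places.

0.816

lx = nx/n0 = nx/1000: 1, 0.37, 0.13, 0.03, 0
R0 = Σ lx·mx = 0 + 2.22 + 0.39 + 0.12 + 0 = 2.73
Σ x·lx·mx = 3.36; T = 3.36/2.73 = 1.23077…
r ≈ ln(R0)/T = ln(2.73)/1.23077… = 0.816… → 0.816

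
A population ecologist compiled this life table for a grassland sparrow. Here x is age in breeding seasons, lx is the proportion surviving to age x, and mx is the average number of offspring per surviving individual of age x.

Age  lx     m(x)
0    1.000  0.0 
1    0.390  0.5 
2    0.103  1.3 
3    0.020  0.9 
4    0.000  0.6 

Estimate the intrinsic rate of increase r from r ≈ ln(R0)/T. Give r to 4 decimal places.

-0.7107

R0 = Σ lx·mx = 0 + 0.195 + 0.1339 + 0.018 + 0 = 0.3469
Σ x·lx·mx = 0.5168; T = 0.5168/0.3469 = 1.48977…
r ≈ ln(R0)/T = ln(0.3469)/1.48977… = -0.710661… → -0.7107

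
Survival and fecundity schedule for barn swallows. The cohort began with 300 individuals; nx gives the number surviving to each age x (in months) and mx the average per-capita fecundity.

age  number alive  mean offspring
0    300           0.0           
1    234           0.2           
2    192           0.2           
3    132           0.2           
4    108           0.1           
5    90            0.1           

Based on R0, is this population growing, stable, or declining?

declining

lx = nx/n0 = nx/300: 1, 0.78, 0.64, 0.44, 0.36, 0.3
R0 = Σ lx·mx = 0 + 0.156 + 0.128 + 0.088 + 0.036 + 0.03 = 0.438
R0 < 1, so the population is declining.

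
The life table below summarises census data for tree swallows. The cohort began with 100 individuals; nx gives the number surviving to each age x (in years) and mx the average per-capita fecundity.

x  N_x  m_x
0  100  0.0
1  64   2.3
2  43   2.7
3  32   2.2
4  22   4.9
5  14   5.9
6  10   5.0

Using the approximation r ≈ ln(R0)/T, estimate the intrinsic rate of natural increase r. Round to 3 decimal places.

lx = nx/n0 = nx/100: 1, 0.64, 0.43, 0.32, 0.22, 0.14, 0.1
R0 = Σ lx·mx = 0 + 1.472 + 1.161 + 0.704 + 1.078 + 0.826 + 0.5 = 5.741
Σ x·lx·mx = 17.348; T = 17.348/5.741 = 3.02177…
r ≈ ln(R0)/T = ln(5.741)/3.02177… = 0.57835… → 0.578

0.578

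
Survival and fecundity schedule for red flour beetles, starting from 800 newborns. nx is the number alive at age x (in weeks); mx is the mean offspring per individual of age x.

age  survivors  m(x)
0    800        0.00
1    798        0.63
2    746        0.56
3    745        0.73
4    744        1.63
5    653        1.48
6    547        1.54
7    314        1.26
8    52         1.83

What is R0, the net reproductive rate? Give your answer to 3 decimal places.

6.221

lx = nx/n0 = nx/800: 1, 0.9975, 0.9325, 0.93125, 0.93, 0.81625, 0.68375, 0.3925, 0.065
lx·mx by age: 0, 0.628425, 0.5222, 0.679813…, 1.5159, 1.20805…, 1.052975…, 0.49455, 0.11895
R0 = Σ lx·mx = 6.220863… → 6.221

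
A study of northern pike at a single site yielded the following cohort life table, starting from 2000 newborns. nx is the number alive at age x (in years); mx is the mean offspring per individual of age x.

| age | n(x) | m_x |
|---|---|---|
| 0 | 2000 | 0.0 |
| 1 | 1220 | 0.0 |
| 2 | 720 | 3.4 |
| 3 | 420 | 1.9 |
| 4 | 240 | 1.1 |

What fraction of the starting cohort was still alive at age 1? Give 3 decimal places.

0.610

l_1 = n_1/n_0 = 1220/2000 = 0.61 → 0.610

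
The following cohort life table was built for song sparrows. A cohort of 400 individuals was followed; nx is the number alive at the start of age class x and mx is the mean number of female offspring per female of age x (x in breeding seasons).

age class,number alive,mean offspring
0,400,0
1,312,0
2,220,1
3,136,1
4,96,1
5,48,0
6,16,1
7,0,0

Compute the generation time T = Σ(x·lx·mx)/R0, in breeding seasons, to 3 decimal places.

lx = nx/n0 = nx/400: 1, 0.78, 0.55, 0.34, 0.24, 0.12, 0.04, 0
lx·mx: 0, 0, 0.55, 0.34, 0.24, 0, 0.04, 0 → R0 = 1.17
x·lx·mx: 0, 0, 1.1, 1.02, 0.96, 0, 0.24, 0 → Σ = 3.32
T = 3.32 / 1.17 = 2.837607… → 2.838

2.838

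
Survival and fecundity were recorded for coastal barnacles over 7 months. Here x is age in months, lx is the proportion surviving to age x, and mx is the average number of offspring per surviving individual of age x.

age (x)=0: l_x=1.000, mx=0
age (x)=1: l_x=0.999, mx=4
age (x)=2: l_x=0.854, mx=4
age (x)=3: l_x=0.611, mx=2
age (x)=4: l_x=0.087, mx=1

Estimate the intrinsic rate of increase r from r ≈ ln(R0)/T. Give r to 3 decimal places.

1.273

R0 = Σ lx·mx = 0 + 3.996 + 3.416 + 1.222 + 0.087 = 8.721
Σ x·lx·mx = 14.842; T = 14.842/8.721 = 1.70187…
r ≈ ln(R0)/T = ln(8.721)/1.70187… = 1.27256… → 1.273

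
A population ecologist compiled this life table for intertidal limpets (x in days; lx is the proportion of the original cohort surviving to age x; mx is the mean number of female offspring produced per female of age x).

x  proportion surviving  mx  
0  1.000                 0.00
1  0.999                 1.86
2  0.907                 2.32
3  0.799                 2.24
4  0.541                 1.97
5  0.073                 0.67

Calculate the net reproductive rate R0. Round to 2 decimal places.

lx·mx by age: 0, 1.85814, 2.10424, 1.78976, 1.06577, 0.04891
R0 = Σ lx·mx = 6.86682 → 6.87

6.87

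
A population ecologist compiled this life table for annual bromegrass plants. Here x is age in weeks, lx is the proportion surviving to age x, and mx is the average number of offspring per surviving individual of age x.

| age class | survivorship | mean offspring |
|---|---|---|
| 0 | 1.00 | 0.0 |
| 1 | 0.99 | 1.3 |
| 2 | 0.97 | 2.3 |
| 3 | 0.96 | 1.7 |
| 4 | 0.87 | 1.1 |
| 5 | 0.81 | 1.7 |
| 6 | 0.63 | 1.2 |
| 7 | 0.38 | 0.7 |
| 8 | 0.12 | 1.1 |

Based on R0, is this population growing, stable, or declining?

growing

R0 = Σ lx·mx = 0 + 1.287 + 2.231 + 1.632 + 0.957 + 1.377 + 0.756 + 0.266 + 0.132 = 8.638
R0 > 1, so the population is growing.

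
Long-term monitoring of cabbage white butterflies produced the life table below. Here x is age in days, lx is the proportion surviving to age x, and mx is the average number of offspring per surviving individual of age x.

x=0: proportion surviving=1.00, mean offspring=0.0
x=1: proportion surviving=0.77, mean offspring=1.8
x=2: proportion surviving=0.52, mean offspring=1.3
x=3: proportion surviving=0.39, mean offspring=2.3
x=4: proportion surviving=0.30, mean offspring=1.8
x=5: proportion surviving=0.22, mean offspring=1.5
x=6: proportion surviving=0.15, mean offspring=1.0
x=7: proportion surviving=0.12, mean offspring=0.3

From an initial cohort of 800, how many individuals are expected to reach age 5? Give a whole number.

176

Expected survivors = N0 · l_5 = 800 × 0.22 = 176 → 176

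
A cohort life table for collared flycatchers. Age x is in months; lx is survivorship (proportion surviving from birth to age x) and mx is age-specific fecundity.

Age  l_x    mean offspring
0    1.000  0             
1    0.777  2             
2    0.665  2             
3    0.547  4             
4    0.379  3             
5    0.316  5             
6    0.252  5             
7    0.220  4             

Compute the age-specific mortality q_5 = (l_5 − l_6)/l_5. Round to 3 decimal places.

q_5 = (l_5 − l_6) / l_5 = (0.316 − 0.252) / 0.316
     = 0.064 / 0.316 = 0.202532… → 0.203

0.203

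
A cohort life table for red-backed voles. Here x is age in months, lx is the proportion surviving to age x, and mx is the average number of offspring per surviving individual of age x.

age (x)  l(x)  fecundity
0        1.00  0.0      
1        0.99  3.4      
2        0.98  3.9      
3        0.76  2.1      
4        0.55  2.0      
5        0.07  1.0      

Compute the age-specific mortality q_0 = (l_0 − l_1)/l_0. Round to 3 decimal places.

0.010

q_0 = (l_0 − l_1) / l_0 = (1 − 0.99) / 1
     = 0.01 / 1 = 0.01 → 0.010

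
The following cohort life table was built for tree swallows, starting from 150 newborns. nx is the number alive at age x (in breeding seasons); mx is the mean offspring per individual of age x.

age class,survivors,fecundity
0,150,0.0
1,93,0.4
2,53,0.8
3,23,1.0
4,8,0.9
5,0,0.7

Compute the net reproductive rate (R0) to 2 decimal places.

lx = nx/n0 = nx/150: 1, 0.62, 0.35333…, 0.15333…, 0.05333…, 0
lx·mx by age: 0, 0.248, 0.282667…, 0.153333…, 0.048…, 0
R0 = Σ lx·mx = 0.732… → 0.73

0.73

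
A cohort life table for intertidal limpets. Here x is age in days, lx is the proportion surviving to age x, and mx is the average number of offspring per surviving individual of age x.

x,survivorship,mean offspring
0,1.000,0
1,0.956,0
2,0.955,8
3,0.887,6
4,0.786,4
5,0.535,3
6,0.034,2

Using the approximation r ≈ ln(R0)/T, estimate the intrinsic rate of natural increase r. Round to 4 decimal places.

R0 = Σ lx·mx = 0 + 0 + 7.64 + 5.322 + 3.144 + 1.605 + 0.068 = 17.779
Σ x·lx·mx = 52.255; T = 52.255/17.779 = 2.93914…
r ≈ ln(R0)/T = ln(17.779)/2.93914… = 0.979204… → 0.9792

0.9792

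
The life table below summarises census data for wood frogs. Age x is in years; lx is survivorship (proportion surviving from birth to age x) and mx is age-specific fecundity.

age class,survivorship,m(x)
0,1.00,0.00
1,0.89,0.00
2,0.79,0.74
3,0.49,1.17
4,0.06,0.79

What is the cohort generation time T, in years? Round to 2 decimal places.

2.55

lx·mx: 0, 0, 0.5846, 0.5733, 0.0474 → R0 = 1.2053
x·lx·mx: 0, 0, 1.1692, 1.7199, 0.1896 → Σ = 3.0787
T = 3.0787 / 1.2053 = 2.554302… → 2.55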